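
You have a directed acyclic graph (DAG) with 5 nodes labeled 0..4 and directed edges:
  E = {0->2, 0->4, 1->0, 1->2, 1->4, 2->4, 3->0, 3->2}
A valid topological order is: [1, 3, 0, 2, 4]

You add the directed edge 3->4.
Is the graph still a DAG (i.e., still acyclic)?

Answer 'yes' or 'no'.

Answer: yes

Derivation:
Given toposort: [1, 3, 0, 2, 4]
Position of 3: index 1; position of 4: index 4
New edge 3->4: forward
Forward edge: respects the existing order. Still a DAG, same toposort still valid.
Still a DAG? yes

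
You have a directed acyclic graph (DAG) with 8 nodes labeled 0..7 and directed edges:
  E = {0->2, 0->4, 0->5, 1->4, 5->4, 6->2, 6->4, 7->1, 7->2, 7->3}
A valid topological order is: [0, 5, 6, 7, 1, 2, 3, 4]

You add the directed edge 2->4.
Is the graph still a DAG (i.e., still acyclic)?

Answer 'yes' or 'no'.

Answer: yes

Derivation:
Given toposort: [0, 5, 6, 7, 1, 2, 3, 4]
Position of 2: index 5; position of 4: index 7
New edge 2->4: forward
Forward edge: respects the existing order. Still a DAG, same toposort still valid.
Still a DAG? yes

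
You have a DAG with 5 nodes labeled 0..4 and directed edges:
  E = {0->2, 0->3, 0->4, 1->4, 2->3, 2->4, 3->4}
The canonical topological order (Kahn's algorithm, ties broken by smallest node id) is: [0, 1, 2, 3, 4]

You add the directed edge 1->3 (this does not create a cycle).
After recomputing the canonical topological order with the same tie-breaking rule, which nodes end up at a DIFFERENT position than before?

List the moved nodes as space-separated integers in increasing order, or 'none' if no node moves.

Old toposort: [0, 1, 2, 3, 4]
Added edge 1->3
Recompute Kahn (smallest-id tiebreak):
  initial in-degrees: [0, 0, 1, 3, 4]
  ready (indeg=0): [0, 1]
  pop 0: indeg[2]->0; indeg[3]->2; indeg[4]->3 | ready=[1, 2] | order so far=[0]
  pop 1: indeg[3]->1; indeg[4]->2 | ready=[2] | order so far=[0, 1]
  pop 2: indeg[3]->0; indeg[4]->1 | ready=[3] | order so far=[0, 1, 2]
  pop 3: indeg[4]->0 | ready=[4] | order so far=[0, 1, 2, 3]
  pop 4: no out-edges | ready=[] | order so far=[0, 1, 2, 3, 4]
New canonical toposort: [0, 1, 2, 3, 4]
Compare positions:
  Node 0: index 0 -> 0 (same)
  Node 1: index 1 -> 1 (same)
  Node 2: index 2 -> 2 (same)
  Node 3: index 3 -> 3 (same)
  Node 4: index 4 -> 4 (same)
Nodes that changed position: none

Answer: none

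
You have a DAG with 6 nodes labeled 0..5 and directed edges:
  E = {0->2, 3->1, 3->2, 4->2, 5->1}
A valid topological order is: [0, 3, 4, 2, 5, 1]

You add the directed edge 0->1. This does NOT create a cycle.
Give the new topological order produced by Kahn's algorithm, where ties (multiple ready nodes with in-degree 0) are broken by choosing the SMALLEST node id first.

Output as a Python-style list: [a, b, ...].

Old toposort: [0, 3, 4, 2, 5, 1]
Added edge: 0->1
Position of 0 (0) < position of 1 (5). Old order still valid.
Run Kahn's algorithm (break ties by smallest node id):
  initial in-degrees: [0, 3, 3, 0, 0, 0]
  ready (indeg=0): [0, 3, 4, 5]
  pop 0: indeg[1]->2; indeg[2]->2 | ready=[3, 4, 5] | order so far=[0]
  pop 3: indeg[1]->1; indeg[2]->1 | ready=[4, 5] | order so far=[0, 3]
  pop 4: indeg[2]->0 | ready=[2, 5] | order so far=[0, 3, 4]
  pop 2: no out-edges | ready=[5] | order so far=[0, 3, 4, 2]
  pop 5: indeg[1]->0 | ready=[1] | order so far=[0, 3, 4, 2, 5]
  pop 1: no out-edges | ready=[] | order so far=[0, 3, 4, 2, 5, 1]
  Result: [0, 3, 4, 2, 5, 1]

Answer: [0, 3, 4, 2, 5, 1]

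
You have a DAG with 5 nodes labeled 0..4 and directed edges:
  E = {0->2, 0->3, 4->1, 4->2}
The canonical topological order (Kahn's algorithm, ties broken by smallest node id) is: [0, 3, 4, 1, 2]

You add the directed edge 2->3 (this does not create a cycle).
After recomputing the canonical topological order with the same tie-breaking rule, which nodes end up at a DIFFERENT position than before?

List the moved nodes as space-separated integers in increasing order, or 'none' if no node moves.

Answer: 1 2 3 4

Derivation:
Old toposort: [0, 3, 4, 1, 2]
Added edge 2->3
Recompute Kahn (smallest-id tiebreak):
  initial in-degrees: [0, 1, 2, 2, 0]
  ready (indeg=0): [0, 4]
  pop 0: indeg[2]->1; indeg[3]->1 | ready=[4] | order so far=[0]
  pop 4: indeg[1]->0; indeg[2]->0 | ready=[1, 2] | order so far=[0, 4]
  pop 1: no out-edges | ready=[2] | order so far=[0, 4, 1]
  pop 2: indeg[3]->0 | ready=[3] | order so far=[0, 4, 1, 2]
  pop 3: no out-edges | ready=[] | order so far=[0, 4, 1, 2, 3]
New canonical toposort: [0, 4, 1, 2, 3]
Compare positions:
  Node 0: index 0 -> 0 (same)
  Node 1: index 3 -> 2 (moved)
  Node 2: index 4 -> 3 (moved)
  Node 3: index 1 -> 4 (moved)
  Node 4: index 2 -> 1 (moved)
Nodes that changed position: 1 2 3 4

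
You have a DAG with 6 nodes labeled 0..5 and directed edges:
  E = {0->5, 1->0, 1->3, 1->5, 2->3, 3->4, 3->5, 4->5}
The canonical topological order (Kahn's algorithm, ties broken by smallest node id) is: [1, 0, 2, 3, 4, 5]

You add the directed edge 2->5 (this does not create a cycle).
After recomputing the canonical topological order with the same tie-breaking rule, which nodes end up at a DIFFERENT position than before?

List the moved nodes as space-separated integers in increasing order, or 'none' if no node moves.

Old toposort: [1, 0, 2, 3, 4, 5]
Added edge 2->5
Recompute Kahn (smallest-id tiebreak):
  initial in-degrees: [1, 0, 0, 2, 1, 5]
  ready (indeg=0): [1, 2]
  pop 1: indeg[0]->0; indeg[3]->1; indeg[5]->4 | ready=[0, 2] | order so far=[1]
  pop 0: indeg[5]->3 | ready=[2] | order so far=[1, 0]
  pop 2: indeg[3]->0; indeg[5]->2 | ready=[3] | order so far=[1, 0, 2]
  pop 3: indeg[4]->0; indeg[5]->1 | ready=[4] | order so far=[1, 0, 2, 3]
  pop 4: indeg[5]->0 | ready=[5] | order so far=[1, 0, 2, 3, 4]
  pop 5: no out-edges | ready=[] | order so far=[1, 0, 2, 3, 4, 5]
New canonical toposort: [1, 0, 2, 3, 4, 5]
Compare positions:
  Node 0: index 1 -> 1 (same)
  Node 1: index 0 -> 0 (same)
  Node 2: index 2 -> 2 (same)
  Node 3: index 3 -> 3 (same)
  Node 4: index 4 -> 4 (same)
  Node 5: index 5 -> 5 (same)
Nodes that changed position: none

Answer: none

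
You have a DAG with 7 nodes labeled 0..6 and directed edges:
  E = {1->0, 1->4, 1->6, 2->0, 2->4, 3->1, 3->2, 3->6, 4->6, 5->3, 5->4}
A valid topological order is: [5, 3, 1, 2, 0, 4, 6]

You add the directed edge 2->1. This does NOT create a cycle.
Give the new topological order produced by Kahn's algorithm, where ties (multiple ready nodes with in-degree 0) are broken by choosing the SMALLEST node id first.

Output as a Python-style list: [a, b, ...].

Old toposort: [5, 3, 1, 2, 0, 4, 6]
Added edge: 2->1
Position of 2 (3) > position of 1 (2). Must reorder: 2 must now come before 1.
Run Kahn's algorithm (break ties by smallest node id):
  initial in-degrees: [2, 2, 1, 1, 3, 0, 3]
  ready (indeg=0): [5]
  pop 5: indeg[3]->0; indeg[4]->2 | ready=[3] | order so far=[5]
  pop 3: indeg[1]->1; indeg[2]->0; indeg[6]->2 | ready=[2] | order so far=[5, 3]
  pop 2: indeg[0]->1; indeg[1]->0; indeg[4]->1 | ready=[1] | order so far=[5, 3, 2]
  pop 1: indeg[0]->0; indeg[4]->0; indeg[6]->1 | ready=[0, 4] | order so far=[5, 3, 2, 1]
  pop 0: no out-edges | ready=[4] | order so far=[5, 3, 2, 1, 0]
  pop 4: indeg[6]->0 | ready=[6] | order so far=[5, 3, 2, 1, 0, 4]
  pop 6: no out-edges | ready=[] | order so far=[5, 3, 2, 1, 0, 4, 6]
  Result: [5, 3, 2, 1, 0, 4, 6]

Answer: [5, 3, 2, 1, 0, 4, 6]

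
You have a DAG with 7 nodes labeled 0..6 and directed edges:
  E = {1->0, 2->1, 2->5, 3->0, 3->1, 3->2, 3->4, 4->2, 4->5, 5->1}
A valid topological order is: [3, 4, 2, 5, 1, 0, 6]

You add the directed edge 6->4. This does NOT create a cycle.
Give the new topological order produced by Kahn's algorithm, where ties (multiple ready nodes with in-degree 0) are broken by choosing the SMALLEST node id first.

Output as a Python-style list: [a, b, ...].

Old toposort: [3, 4, 2, 5, 1, 0, 6]
Added edge: 6->4
Position of 6 (6) > position of 4 (1). Must reorder: 6 must now come before 4.
Run Kahn's algorithm (break ties by smallest node id):
  initial in-degrees: [2, 3, 2, 0, 2, 2, 0]
  ready (indeg=0): [3, 6]
  pop 3: indeg[0]->1; indeg[1]->2; indeg[2]->1; indeg[4]->1 | ready=[6] | order so far=[3]
  pop 6: indeg[4]->0 | ready=[4] | order so far=[3, 6]
  pop 4: indeg[2]->0; indeg[5]->1 | ready=[2] | order so far=[3, 6, 4]
  pop 2: indeg[1]->1; indeg[5]->0 | ready=[5] | order so far=[3, 6, 4, 2]
  pop 5: indeg[1]->0 | ready=[1] | order so far=[3, 6, 4, 2, 5]
  pop 1: indeg[0]->0 | ready=[0] | order so far=[3, 6, 4, 2, 5, 1]
  pop 0: no out-edges | ready=[] | order so far=[3, 6, 4, 2, 5, 1, 0]
  Result: [3, 6, 4, 2, 5, 1, 0]

Answer: [3, 6, 4, 2, 5, 1, 0]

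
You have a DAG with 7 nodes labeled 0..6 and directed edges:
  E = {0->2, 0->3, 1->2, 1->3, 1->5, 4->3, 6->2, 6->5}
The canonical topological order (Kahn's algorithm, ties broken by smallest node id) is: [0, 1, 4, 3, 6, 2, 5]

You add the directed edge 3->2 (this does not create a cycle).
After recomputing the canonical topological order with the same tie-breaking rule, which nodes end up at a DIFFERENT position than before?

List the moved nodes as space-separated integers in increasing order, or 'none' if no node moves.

Answer: none

Derivation:
Old toposort: [0, 1, 4, 3, 6, 2, 5]
Added edge 3->2
Recompute Kahn (smallest-id tiebreak):
  initial in-degrees: [0, 0, 4, 3, 0, 2, 0]
  ready (indeg=0): [0, 1, 4, 6]
  pop 0: indeg[2]->3; indeg[3]->2 | ready=[1, 4, 6] | order so far=[0]
  pop 1: indeg[2]->2; indeg[3]->1; indeg[5]->1 | ready=[4, 6] | order so far=[0, 1]
  pop 4: indeg[3]->0 | ready=[3, 6] | order so far=[0, 1, 4]
  pop 3: indeg[2]->1 | ready=[6] | order so far=[0, 1, 4, 3]
  pop 6: indeg[2]->0; indeg[5]->0 | ready=[2, 5] | order so far=[0, 1, 4, 3, 6]
  pop 2: no out-edges | ready=[5] | order so far=[0, 1, 4, 3, 6, 2]
  pop 5: no out-edges | ready=[] | order so far=[0, 1, 4, 3, 6, 2, 5]
New canonical toposort: [0, 1, 4, 3, 6, 2, 5]
Compare positions:
  Node 0: index 0 -> 0 (same)
  Node 1: index 1 -> 1 (same)
  Node 2: index 5 -> 5 (same)
  Node 3: index 3 -> 3 (same)
  Node 4: index 2 -> 2 (same)
  Node 5: index 6 -> 6 (same)
  Node 6: index 4 -> 4 (same)
Nodes that changed position: none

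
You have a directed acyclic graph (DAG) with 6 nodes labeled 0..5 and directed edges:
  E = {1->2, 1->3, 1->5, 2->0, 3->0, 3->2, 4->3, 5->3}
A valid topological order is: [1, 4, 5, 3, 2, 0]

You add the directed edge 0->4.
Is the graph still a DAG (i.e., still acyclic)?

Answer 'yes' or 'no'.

Answer: no

Derivation:
Given toposort: [1, 4, 5, 3, 2, 0]
Position of 0: index 5; position of 4: index 1
New edge 0->4: backward (u after v in old order)
Backward edge: old toposort is now invalid. Check if this creates a cycle.
Does 4 already reach 0? Reachable from 4: [0, 2, 3, 4]. YES -> cycle!
Still a DAG? no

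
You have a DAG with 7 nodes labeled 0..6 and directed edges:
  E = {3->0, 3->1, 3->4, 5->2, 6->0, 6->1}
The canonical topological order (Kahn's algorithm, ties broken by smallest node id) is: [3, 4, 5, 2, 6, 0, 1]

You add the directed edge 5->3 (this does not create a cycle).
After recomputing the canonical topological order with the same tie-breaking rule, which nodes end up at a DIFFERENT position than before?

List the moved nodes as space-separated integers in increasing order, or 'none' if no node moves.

Old toposort: [3, 4, 5, 2, 6, 0, 1]
Added edge 5->3
Recompute Kahn (smallest-id tiebreak):
  initial in-degrees: [2, 2, 1, 1, 1, 0, 0]
  ready (indeg=0): [5, 6]
  pop 5: indeg[2]->0; indeg[3]->0 | ready=[2, 3, 6] | order so far=[5]
  pop 2: no out-edges | ready=[3, 6] | order so far=[5, 2]
  pop 3: indeg[0]->1; indeg[1]->1; indeg[4]->0 | ready=[4, 6] | order so far=[5, 2, 3]
  pop 4: no out-edges | ready=[6] | order so far=[5, 2, 3, 4]
  pop 6: indeg[0]->0; indeg[1]->0 | ready=[0, 1] | order so far=[5, 2, 3, 4, 6]
  pop 0: no out-edges | ready=[1] | order so far=[5, 2, 3, 4, 6, 0]
  pop 1: no out-edges | ready=[] | order so far=[5, 2, 3, 4, 6, 0, 1]
New canonical toposort: [5, 2, 3, 4, 6, 0, 1]
Compare positions:
  Node 0: index 5 -> 5 (same)
  Node 1: index 6 -> 6 (same)
  Node 2: index 3 -> 1 (moved)
  Node 3: index 0 -> 2 (moved)
  Node 4: index 1 -> 3 (moved)
  Node 5: index 2 -> 0 (moved)
  Node 6: index 4 -> 4 (same)
Nodes that changed position: 2 3 4 5

Answer: 2 3 4 5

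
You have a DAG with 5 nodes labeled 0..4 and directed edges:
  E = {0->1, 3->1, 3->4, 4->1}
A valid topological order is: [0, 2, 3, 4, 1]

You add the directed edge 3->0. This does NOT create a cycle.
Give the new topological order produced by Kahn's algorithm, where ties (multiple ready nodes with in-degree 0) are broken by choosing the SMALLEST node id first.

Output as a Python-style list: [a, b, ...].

Answer: [2, 3, 0, 4, 1]

Derivation:
Old toposort: [0, 2, 3, 4, 1]
Added edge: 3->0
Position of 3 (2) > position of 0 (0). Must reorder: 3 must now come before 0.
Run Kahn's algorithm (break ties by smallest node id):
  initial in-degrees: [1, 3, 0, 0, 1]
  ready (indeg=0): [2, 3]
  pop 2: no out-edges | ready=[3] | order so far=[2]
  pop 3: indeg[0]->0; indeg[1]->2; indeg[4]->0 | ready=[0, 4] | order so far=[2, 3]
  pop 0: indeg[1]->1 | ready=[4] | order so far=[2, 3, 0]
  pop 4: indeg[1]->0 | ready=[1] | order so far=[2, 3, 0, 4]
  pop 1: no out-edges | ready=[] | order so far=[2, 3, 0, 4, 1]
  Result: [2, 3, 0, 4, 1]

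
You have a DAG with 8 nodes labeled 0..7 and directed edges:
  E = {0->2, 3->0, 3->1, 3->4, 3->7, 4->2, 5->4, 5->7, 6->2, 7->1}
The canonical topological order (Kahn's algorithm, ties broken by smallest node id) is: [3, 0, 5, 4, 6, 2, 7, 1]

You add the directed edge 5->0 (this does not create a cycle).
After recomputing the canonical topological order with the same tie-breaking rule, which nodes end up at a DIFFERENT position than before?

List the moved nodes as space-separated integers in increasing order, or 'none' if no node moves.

Old toposort: [3, 0, 5, 4, 6, 2, 7, 1]
Added edge 5->0
Recompute Kahn (smallest-id tiebreak):
  initial in-degrees: [2, 2, 3, 0, 2, 0, 0, 2]
  ready (indeg=0): [3, 5, 6]
  pop 3: indeg[0]->1; indeg[1]->1; indeg[4]->1; indeg[7]->1 | ready=[5, 6] | order so far=[3]
  pop 5: indeg[0]->0; indeg[4]->0; indeg[7]->0 | ready=[0, 4, 6, 7] | order so far=[3, 5]
  pop 0: indeg[2]->2 | ready=[4, 6, 7] | order so far=[3, 5, 0]
  pop 4: indeg[2]->1 | ready=[6, 7] | order so far=[3, 5, 0, 4]
  pop 6: indeg[2]->0 | ready=[2, 7] | order so far=[3, 5, 0, 4, 6]
  pop 2: no out-edges | ready=[7] | order so far=[3, 5, 0, 4, 6, 2]
  pop 7: indeg[1]->0 | ready=[1] | order so far=[3, 5, 0, 4, 6, 2, 7]
  pop 1: no out-edges | ready=[] | order so far=[3, 5, 0, 4, 6, 2, 7, 1]
New canonical toposort: [3, 5, 0, 4, 6, 2, 7, 1]
Compare positions:
  Node 0: index 1 -> 2 (moved)
  Node 1: index 7 -> 7 (same)
  Node 2: index 5 -> 5 (same)
  Node 3: index 0 -> 0 (same)
  Node 4: index 3 -> 3 (same)
  Node 5: index 2 -> 1 (moved)
  Node 6: index 4 -> 4 (same)
  Node 7: index 6 -> 6 (same)
Nodes that changed position: 0 5

Answer: 0 5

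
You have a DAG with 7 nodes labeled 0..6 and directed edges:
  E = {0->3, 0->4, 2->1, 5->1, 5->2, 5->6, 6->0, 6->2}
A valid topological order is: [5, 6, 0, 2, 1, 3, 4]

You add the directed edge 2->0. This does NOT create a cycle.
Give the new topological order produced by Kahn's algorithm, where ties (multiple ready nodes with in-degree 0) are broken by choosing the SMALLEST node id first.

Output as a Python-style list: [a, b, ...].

Old toposort: [5, 6, 0, 2, 1, 3, 4]
Added edge: 2->0
Position of 2 (3) > position of 0 (2). Must reorder: 2 must now come before 0.
Run Kahn's algorithm (break ties by smallest node id):
  initial in-degrees: [2, 2, 2, 1, 1, 0, 1]
  ready (indeg=0): [5]
  pop 5: indeg[1]->1; indeg[2]->1; indeg[6]->0 | ready=[6] | order so far=[5]
  pop 6: indeg[0]->1; indeg[2]->0 | ready=[2] | order so far=[5, 6]
  pop 2: indeg[0]->0; indeg[1]->0 | ready=[0, 1] | order so far=[5, 6, 2]
  pop 0: indeg[3]->0; indeg[4]->0 | ready=[1, 3, 4] | order so far=[5, 6, 2, 0]
  pop 1: no out-edges | ready=[3, 4] | order so far=[5, 6, 2, 0, 1]
  pop 3: no out-edges | ready=[4] | order so far=[5, 6, 2, 0, 1, 3]
  pop 4: no out-edges | ready=[] | order so far=[5, 6, 2, 0, 1, 3, 4]
  Result: [5, 6, 2, 0, 1, 3, 4]

Answer: [5, 6, 2, 0, 1, 3, 4]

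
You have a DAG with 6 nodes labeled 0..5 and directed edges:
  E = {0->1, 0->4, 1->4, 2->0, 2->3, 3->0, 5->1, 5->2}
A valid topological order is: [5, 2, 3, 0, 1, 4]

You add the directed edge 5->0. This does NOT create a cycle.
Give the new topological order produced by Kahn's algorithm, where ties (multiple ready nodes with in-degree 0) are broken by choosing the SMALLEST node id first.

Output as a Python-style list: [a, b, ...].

Old toposort: [5, 2, 3, 0, 1, 4]
Added edge: 5->0
Position of 5 (0) < position of 0 (3). Old order still valid.
Run Kahn's algorithm (break ties by smallest node id):
  initial in-degrees: [3, 2, 1, 1, 2, 0]
  ready (indeg=0): [5]
  pop 5: indeg[0]->2; indeg[1]->1; indeg[2]->0 | ready=[2] | order so far=[5]
  pop 2: indeg[0]->1; indeg[3]->0 | ready=[3] | order so far=[5, 2]
  pop 3: indeg[0]->0 | ready=[0] | order so far=[5, 2, 3]
  pop 0: indeg[1]->0; indeg[4]->1 | ready=[1] | order so far=[5, 2, 3, 0]
  pop 1: indeg[4]->0 | ready=[4] | order so far=[5, 2, 3, 0, 1]
  pop 4: no out-edges | ready=[] | order so far=[5, 2, 3, 0, 1, 4]
  Result: [5, 2, 3, 0, 1, 4]

Answer: [5, 2, 3, 0, 1, 4]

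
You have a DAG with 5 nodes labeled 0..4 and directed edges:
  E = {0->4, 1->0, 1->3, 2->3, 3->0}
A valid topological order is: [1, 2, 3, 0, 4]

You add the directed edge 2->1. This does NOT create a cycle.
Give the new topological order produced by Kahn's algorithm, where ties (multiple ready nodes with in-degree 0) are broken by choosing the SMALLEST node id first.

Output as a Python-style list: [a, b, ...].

Answer: [2, 1, 3, 0, 4]

Derivation:
Old toposort: [1, 2, 3, 0, 4]
Added edge: 2->1
Position of 2 (1) > position of 1 (0). Must reorder: 2 must now come before 1.
Run Kahn's algorithm (break ties by smallest node id):
  initial in-degrees: [2, 1, 0, 2, 1]
  ready (indeg=0): [2]
  pop 2: indeg[1]->0; indeg[3]->1 | ready=[1] | order so far=[2]
  pop 1: indeg[0]->1; indeg[3]->0 | ready=[3] | order so far=[2, 1]
  pop 3: indeg[0]->0 | ready=[0] | order so far=[2, 1, 3]
  pop 0: indeg[4]->0 | ready=[4] | order so far=[2, 1, 3, 0]
  pop 4: no out-edges | ready=[] | order so far=[2, 1, 3, 0, 4]
  Result: [2, 1, 3, 0, 4]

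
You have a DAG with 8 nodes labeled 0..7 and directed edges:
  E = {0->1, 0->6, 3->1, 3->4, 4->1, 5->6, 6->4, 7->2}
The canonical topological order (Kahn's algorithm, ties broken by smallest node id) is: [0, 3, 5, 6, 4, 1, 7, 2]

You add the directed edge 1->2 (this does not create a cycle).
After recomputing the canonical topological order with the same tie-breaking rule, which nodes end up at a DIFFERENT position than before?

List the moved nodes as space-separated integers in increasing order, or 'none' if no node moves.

Old toposort: [0, 3, 5, 6, 4, 1, 7, 2]
Added edge 1->2
Recompute Kahn (smallest-id tiebreak):
  initial in-degrees: [0, 3, 2, 0, 2, 0, 2, 0]
  ready (indeg=0): [0, 3, 5, 7]
  pop 0: indeg[1]->2; indeg[6]->1 | ready=[3, 5, 7] | order so far=[0]
  pop 3: indeg[1]->1; indeg[4]->1 | ready=[5, 7] | order so far=[0, 3]
  pop 5: indeg[6]->0 | ready=[6, 7] | order so far=[0, 3, 5]
  pop 6: indeg[4]->0 | ready=[4, 7] | order so far=[0, 3, 5, 6]
  pop 4: indeg[1]->0 | ready=[1, 7] | order so far=[0, 3, 5, 6, 4]
  pop 1: indeg[2]->1 | ready=[7] | order so far=[0, 3, 5, 6, 4, 1]
  pop 7: indeg[2]->0 | ready=[2] | order so far=[0, 3, 5, 6, 4, 1, 7]
  pop 2: no out-edges | ready=[] | order so far=[0, 3, 5, 6, 4, 1, 7, 2]
New canonical toposort: [0, 3, 5, 6, 4, 1, 7, 2]
Compare positions:
  Node 0: index 0 -> 0 (same)
  Node 1: index 5 -> 5 (same)
  Node 2: index 7 -> 7 (same)
  Node 3: index 1 -> 1 (same)
  Node 4: index 4 -> 4 (same)
  Node 5: index 2 -> 2 (same)
  Node 6: index 3 -> 3 (same)
  Node 7: index 6 -> 6 (same)
Nodes that changed position: none

Answer: none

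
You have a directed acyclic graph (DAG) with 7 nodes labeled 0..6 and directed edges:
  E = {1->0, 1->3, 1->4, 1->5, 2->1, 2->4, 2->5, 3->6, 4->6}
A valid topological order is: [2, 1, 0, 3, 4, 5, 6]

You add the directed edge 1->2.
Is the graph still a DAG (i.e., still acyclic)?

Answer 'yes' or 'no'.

Answer: no

Derivation:
Given toposort: [2, 1, 0, 3, 4, 5, 6]
Position of 1: index 1; position of 2: index 0
New edge 1->2: backward (u after v in old order)
Backward edge: old toposort is now invalid. Check if this creates a cycle.
Does 2 already reach 1? Reachable from 2: [0, 1, 2, 3, 4, 5, 6]. YES -> cycle!
Still a DAG? no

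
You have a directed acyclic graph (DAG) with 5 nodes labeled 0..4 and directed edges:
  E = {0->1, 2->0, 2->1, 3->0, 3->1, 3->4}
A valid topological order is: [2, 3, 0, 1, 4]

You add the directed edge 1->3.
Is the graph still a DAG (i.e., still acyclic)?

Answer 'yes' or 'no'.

Given toposort: [2, 3, 0, 1, 4]
Position of 1: index 3; position of 3: index 1
New edge 1->3: backward (u after v in old order)
Backward edge: old toposort is now invalid. Check if this creates a cycle.
Does 3 already reach 1? Reachable from 3: [0, 1, 3, 4]. YES -> cycle!
Still a DAG? no

Answer: no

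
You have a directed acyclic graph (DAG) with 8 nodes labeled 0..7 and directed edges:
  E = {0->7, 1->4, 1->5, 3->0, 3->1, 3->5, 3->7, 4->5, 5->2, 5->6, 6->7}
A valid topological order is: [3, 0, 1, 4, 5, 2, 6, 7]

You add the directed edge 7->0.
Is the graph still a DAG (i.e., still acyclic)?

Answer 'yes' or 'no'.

Answer: no

Derivation:
Given toposort: [3, 0, 1, 4, 5, 2, 6, 7]
Position of 7: index 7; position of 0: index 1
New edge 7->0: backward (u after v in old order)
Backward edge: old toposort is now invalid. Check if this creates a cycle.
Does 0 already reach 7? Reachable from 0: [0, 7]. YES -> cycle!
Still a DAG? no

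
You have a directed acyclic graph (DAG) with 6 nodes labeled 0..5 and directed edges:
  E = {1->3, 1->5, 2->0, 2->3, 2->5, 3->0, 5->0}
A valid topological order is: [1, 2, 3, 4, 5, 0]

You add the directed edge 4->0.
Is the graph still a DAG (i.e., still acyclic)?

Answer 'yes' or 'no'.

Given toposort: [1, 2, 3, 4, 5, 0]
Position of 4: index 3; position of 0: index 5
New edge 4->0: forward
Forward edge: respects the existing order. Still a DAG, same toposort still valid.
Still a DAG? yes

Answer: yes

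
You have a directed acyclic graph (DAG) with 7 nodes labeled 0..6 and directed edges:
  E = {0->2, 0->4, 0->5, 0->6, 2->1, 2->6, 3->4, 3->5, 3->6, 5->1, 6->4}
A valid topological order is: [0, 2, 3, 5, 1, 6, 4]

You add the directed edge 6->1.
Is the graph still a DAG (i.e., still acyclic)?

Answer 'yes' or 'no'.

Answer: yes

Derivation:
Given toposort: [0, 2, 3, 5, 1, 6, 4]
Position of 6: index 5; position of 1: index 4
New edge 6->1: backward (u after v in old order)
Backward edge: old toposort is now invalid. Check if this creates a cycle.
Does 1 already reach 6? Reachable from 1: [1]. NO -> still a DAG (reorder needed).
Still a DAG? yes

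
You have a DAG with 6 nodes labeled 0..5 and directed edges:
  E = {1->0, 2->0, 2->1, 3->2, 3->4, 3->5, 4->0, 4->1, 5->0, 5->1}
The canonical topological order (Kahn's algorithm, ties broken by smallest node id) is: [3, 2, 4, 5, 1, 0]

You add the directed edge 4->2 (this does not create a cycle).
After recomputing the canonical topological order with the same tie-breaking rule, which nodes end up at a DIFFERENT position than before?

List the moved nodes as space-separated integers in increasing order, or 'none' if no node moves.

Answer: 2 4

Derivation:
Old toposort: [3, 2, 4, 5, 1, 0]
Added edge 4->2
Recompute Kahn (smallest-id tiebreak):
  initial in-degrees: [4, 3, 2, 0, 1, 1]
  ready (indeg=0): [3]
  pop 3: indeg[2]->1; indeg[4]->0; indeg[5]->0 | ready=[4, 5] | order so far=[3]
  pop 4: indeg[0]->3; indeg[1]->2; indeg[2]->0 | ready=[2, 5] | order so far=[3, 4]
  pop 2: indeg[0]->2; indeg[1]->1 | ready=[5] | order so far=[3, 4, 2]
  pop 5: indeg[0]->1; indeg[1]->0 | ready=[1] | order so far=[3, 4, 2, 5]
  pop 1: indeg[0]->0 | ready=[0] | order so far=[3, 4, 2, 5, 1]
  pop 0: no out-edges | ready=[] | order so far=[3, 4, 2, 5, 1, 0]
New canonical toposort: [3, 4, 2, 5, 1, 0]
Compare positions:
  Node 0: index 5 -> 5 (same)
  Node 1: index 4 -> 4 (same)
  Node 2: index 1 -> 2 (moved)
  Node 3: index 0 -> 0 (same)
  Node 4: index 2 -> 1 (moved)
  Node 5: index 3 -> 3 (same)
Nodes that changed position: 2 4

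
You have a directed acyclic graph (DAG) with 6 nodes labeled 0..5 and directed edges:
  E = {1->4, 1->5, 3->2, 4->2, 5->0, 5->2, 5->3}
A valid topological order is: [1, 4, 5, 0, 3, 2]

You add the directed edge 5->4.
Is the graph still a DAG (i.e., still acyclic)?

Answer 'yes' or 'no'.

Answer: yes

Derivation:
Given toposort: [1, 4, 5, 0, 3, 2]
Position of 5: index 2; position of 4: index 1
New edge 5->4: backward (u after v in old order)
Backward edge: old toposort is now invalid. Check if this creates a cycle.
Does 4 already reach 5? Reachable from 4: [2, 4]. NO -> still a DAG (reorder needed).
Still a DAG? yes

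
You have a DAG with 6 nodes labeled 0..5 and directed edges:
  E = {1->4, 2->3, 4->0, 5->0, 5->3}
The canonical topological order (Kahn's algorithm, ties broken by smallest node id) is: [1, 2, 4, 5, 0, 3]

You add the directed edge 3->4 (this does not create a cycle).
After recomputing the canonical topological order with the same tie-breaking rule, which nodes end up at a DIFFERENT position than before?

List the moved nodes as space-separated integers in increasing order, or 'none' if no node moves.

Old toposort: [1, 2, 4, 5, 0, 3]
Added edge 3->4
Recompute Kahn (smallest-id tiebreak):
  initial in-degrees: [2, 0, 0, 2, 2, 0]
  ready (indeg=0): [1, 2, 5]
  pop 1: indeg[4]->1 | ready=[2, 5] | order so far=[1]
  pop 2: indeg[3]->1 | ready=[5] | order so far=[1, 2]
  pop 5: indeg[0]->1; indeg[3]->0 | ready=[3] | order so far=[1, 2, 5]
  pop 3: indeg[4]->0 | ready=[4] | order so far=[1, 2, 5, 3]
  pop 4: indeg[0]->0 | ready=[0] | order so far=[1, 2, 5, 3, 4]
  pop 0: no out-edges | ready=[] | order so far=[1, 2, 5, 3, 4, 0]
New canonical toposort: [1, 2, 5, 3, 4, 0]
Compare positions:
  Node 0: index 4 -> 5 (moved)
  Node 1: index 0 -> 0 (same)
  Node 2: index 1 -> 1 (same)
  Node 3: index 5 -> 3 (moved)
  Node 4: index 2 -> 4 (moved)
  Node 5: index 3 -> 2 (moved)
Nodes that changed position: 0 3 4 5

Answer: 0 3 4 5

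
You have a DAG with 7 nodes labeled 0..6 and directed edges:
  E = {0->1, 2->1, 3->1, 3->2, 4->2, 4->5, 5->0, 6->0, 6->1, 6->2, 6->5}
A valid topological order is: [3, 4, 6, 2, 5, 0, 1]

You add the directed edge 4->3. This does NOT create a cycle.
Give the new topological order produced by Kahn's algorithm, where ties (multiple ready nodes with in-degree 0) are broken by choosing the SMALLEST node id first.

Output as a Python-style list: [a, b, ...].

Old toposort: [3, 4, 6, 2, 5, 0, 1]
Added edge: 4->3
Position of 4 (1) > position of 3 (0). Must reorder: 4 must now come before 3.
Run Kahn's algorithm (break ties by smallest node id):
  initial in-degrees: [2, 4, 3, 1, 0, 2, 0]
  ready (indeg=0): [4, 6]
  pop 4: indeg[2]->2; indeg[3]->0; indeg[5]->1 | ready=[3, 6] | order so far=[4]
  pop 3: indeg[1]->3; indeg[2]->1 | ready=[6] | order so far=[4, 3]
  pop 6: indeg[0]->1; indeg[1]->2; indeg[2]->0; indeg[5]->0 | ready=[2, 5] | order so far=[4, 3, 6]
  pop 2: indeg[1]->1 | ready=[5] | order so far=[4, 3, 6, 2]
  pop 5: indeg[0]->0 | ready=[0] | order so far=[4, 3, 6, 2, 5]
  pop 0: indeg[1]->0 | ready=[1] | order so far=[4, 3, 6, 2, 5, 0]
  pop 1: no out-edges | ready=[] | order so far=[4, 3, 6, 2, 5, 0, 1]
  Result: [4, 3, 6, 2, 5, 0, 1]

Answer: [4, 3, 6, 2, 5, 0, 1]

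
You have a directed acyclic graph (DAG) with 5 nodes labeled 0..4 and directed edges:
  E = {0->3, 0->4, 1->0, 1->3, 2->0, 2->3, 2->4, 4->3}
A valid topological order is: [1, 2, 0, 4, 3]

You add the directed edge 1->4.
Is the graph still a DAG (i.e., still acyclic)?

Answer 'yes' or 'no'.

Given toposort: [1, 2, 0, 4, 3]
Position of 1: index 0; position of 4: index 3
New edge 1->4: forward
Forward edge: respects the existing order. Still a DAG, same toposort still valid.
Still a DAG? yes

Answer: yes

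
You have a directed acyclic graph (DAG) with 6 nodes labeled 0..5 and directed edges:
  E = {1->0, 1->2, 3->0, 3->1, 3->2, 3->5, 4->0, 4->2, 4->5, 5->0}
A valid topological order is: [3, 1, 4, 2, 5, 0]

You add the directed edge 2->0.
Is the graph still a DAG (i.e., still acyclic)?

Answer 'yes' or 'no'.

Given toposort: [3, 1, 4, 2, 5, 0]
Position of 2: index 3; position of 0: index 5
New edge 2->0: forward
Forward edge: respects the existing order. Still a DAG, same toposort still valid.
Still a DAG? yes

Answer: yes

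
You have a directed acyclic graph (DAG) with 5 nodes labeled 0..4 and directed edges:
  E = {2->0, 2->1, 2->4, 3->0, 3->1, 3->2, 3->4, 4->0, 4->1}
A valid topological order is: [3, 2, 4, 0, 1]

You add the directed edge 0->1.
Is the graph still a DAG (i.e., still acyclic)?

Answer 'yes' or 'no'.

Given toposort: [3, 2, 4, 0, 1]
Position of 0: index 3; position of 1: index 4
New edge 0->1: forward
Forward edge: respects the existing order. Still a DAG, same toposort still valid.
Still a DAG? yes

Answer: yes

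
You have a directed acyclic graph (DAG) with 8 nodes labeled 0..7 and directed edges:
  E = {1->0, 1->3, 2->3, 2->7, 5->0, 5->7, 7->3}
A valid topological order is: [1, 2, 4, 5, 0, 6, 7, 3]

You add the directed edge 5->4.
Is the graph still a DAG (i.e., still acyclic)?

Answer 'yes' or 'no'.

Given toposort: [1, 2, 4, 5, 0, 6, 7, 3]
Position of 5: index 3; position of 4: index 2
New edge 5->4: backward (u after v in old order)
Backward edge: old toposort is now invalid. Check if this creates a cycle.
Does 4 already reach 5? Reachable from 4: [4]. NO -> still a DAG (reorder needed).
Still a DAG? yes

Answer: yes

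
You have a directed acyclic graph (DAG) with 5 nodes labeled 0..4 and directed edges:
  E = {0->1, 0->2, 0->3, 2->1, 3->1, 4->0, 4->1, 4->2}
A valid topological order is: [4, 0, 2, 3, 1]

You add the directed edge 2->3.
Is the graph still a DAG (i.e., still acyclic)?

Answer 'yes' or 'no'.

Answer: yes

Derivation:
Given toposort: [4, 0, 2, 3, 1]
Position of 2: index 2; position of 3: index 3
New edge 2->3: forward
Forward edge: respects the existing order. Still a DAG, same toposort still valid.
Still a DAG? yes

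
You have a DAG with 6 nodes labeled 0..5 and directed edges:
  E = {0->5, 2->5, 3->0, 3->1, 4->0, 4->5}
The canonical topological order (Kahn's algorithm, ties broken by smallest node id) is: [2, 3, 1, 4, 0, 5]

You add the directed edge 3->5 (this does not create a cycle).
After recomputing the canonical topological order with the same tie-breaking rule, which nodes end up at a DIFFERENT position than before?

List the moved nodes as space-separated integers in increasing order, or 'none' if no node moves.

Old toposort: [2, 3, 1, 4, 0, 5]
Added edge 3->5
Recompute Kahn (smallest-id tiebreak):
  initial in-degrees: [2, 1, 0, 0, 0, 4]
  ready (indeg=0): [2, 3, 4]
  pop 2: indeg[5]->3 | ready=[3, 4] | order so far=[2]
  pop 3: indeg[0]->1; indeg[1]->0; indeg[5]->2 | ready=[1, 4] | order so far=[2, 3]
  pop 1: no out-edges | ready=[4] | order so far=[2, 3, 1]
  pop 4: indeg[0]->0; indeg[5]->1 | ready=[0] | order so far=[2, 3, 1, 4]
  pop 0: indeg[5]->0 | ready=[5] | order so far=[2, 3, 1, 4, 0]
  pop 5: no out-edges | ready=[] | order so far=[2, 3, 1, 4, 0, 5]
New canonical toposort: [2, 3, 1, 4, 0, 5]
Compare positions:
  Node 0: index 4 -> 4 (same)
  Node 1: index 2 -> 2 (same)
  Node 2: index 0 -> 0 (same)
  Node 3: index 1 -> 1 (same)
  Node 4: index 3 -> 3 (same)
  Node 5: index 5 -> 5 (same)
Nodes that changed position: none

Answer: none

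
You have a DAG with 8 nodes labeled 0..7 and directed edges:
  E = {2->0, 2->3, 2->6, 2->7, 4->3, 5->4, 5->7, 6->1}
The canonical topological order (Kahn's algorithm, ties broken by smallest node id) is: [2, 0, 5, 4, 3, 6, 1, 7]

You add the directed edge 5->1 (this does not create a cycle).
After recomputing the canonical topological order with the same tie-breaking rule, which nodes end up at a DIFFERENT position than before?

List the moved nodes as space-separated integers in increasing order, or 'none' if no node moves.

Answer: none

Derivation:
Old toposort: [2, 0, 5, 4, 3, 6, 1, 7]
Added edge 5->1
Recompute Kahn (smallest-id tiebreak):
  initial in-degrees: [1, 2, 0, 2, 1, 0, 1, 2]
  ready (indeg=0): [2, 5]
  pop 2: indeg[0]->0; indeg[3]->1; indeg[6]->0; indeg[7]->1 | ready=[0, 5, 6] | order so far=[2]
  pop 0: no out-edges | ready=[5, 6] | order so far=[2, 0]
  pop 5: indeg[1]->1; indeg[4]->0; indeg[7]->0 | ready=[4, 6, 7] | order so far=[2, 0, 5]
  pop 4: indeg[3]->0 | ready=[3, 6, 7] | order so far=[2, 0, 5, 4]
  pop 3: no out-edges | ready=[6, 7] | order so far=[2, 0, 5, 4, 3]
  pop 6: indeg[1]->0 | ready=[1, 7] | order so far=[2, 0, 5, 4, 3, 6]
  pop 1: no out-edges | ready=[7] | order so far=[2, 0, 5, 4, 3, 6, 1]
  pop 7: no out-edges | ready=[] | order so far=[2, 0, 5, 4, 3, 6, 1, 7]
New canonical toposort: [2, 0, 5, 4, 3, 6, 1, 7]
Compare positions:
  Node 0: index 1 -> 1 (same)
  Node 1: index 6 -> 6 (same)
  Node 2: index 0 -> 0 (same)
  Node 3: index 4 -> 4 (same)
  Node 4: index 3 -> 3 (same)
  Node 5: index 2 -> 2 (same)
  Node 6: index 5 -> 5 (same)
  Node 7: index 7 -> 7 (same)
Nodes that changed position: none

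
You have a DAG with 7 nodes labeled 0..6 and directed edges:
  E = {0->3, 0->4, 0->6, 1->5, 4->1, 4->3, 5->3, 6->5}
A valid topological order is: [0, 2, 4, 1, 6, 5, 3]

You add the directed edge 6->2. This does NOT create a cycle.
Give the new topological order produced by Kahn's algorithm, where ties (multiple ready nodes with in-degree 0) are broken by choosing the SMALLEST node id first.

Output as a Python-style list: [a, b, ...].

Answer: [0, 4, 1, 6, 2, 5, 3]

Derivation:
Old toposort: [0, 2, 4, 1, 6, 5, 3]
Added edge: 6->2
Position of 6 (4) > position of 2 (1). Must reorder: 6 must now come before 2.
Run Kahn's algorithm (break ties by smallest node id):
  initial in-degrees: [0, 1, 1, 3, 1, 2, 1]
  ready (indeg=0): [0]
  pop 0: indeg[3]->2; indeg[4]->0; indeg[6]->0 | ready=[4, 6] | order so far=[0]
  pop 4: indeg[1]->0; indeg[3]->1 | ready=[1, 6] | order so far=[0, 4]
  pop 1: indeg[5]->1 | ready=[6] | order so far=[0, 4, 1]
  pop 6: indeg[2]->0; indeg[5]->0 | ready=[2, 5] | order so far=[0, 4, 1, 6]
  pop 2: no out-edges | ready=[5] | order so far=[0, 4, 1, 6, 2]
  pop 5: indeg[3]->0 | ready=[3] | order so far=[0, 4, 1, 6, 2, 5]
  pop 3: no out-edges | ready=[] | order so far=[0, 4, 1, 6, 2, 5, 3]
  Result: [0, 4, 1, 6, 2, 5, 3]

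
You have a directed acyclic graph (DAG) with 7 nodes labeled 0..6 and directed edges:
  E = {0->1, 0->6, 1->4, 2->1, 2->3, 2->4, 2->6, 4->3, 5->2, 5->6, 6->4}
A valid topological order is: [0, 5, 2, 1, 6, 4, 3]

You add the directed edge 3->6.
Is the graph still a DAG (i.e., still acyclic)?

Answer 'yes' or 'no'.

Given toposort: [0, 5, 2, 1, 6, 4, 3]
Position of 3: index 6; position of 6: index 4
New edge 3->6: backward (u after v in old order)
Backward edge: old toposort is now invalid. Check if this creates a cycle.
Does 6 already reach 3? Reachable from 6: [3, 4, 6]. YES -> cycle!
Still a DAG? no

Answer: no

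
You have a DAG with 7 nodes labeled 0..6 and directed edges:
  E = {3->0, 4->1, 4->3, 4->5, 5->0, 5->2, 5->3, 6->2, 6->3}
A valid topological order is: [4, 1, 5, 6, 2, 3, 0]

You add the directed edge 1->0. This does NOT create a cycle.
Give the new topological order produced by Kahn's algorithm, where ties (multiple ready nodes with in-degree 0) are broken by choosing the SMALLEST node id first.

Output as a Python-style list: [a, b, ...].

Old toposort: [4, 1, 5, 6, 2, 3, 0]
Added edge: 1->0
Position of 1 (1) < position of 0 (6). Old order still valid.
Run Kahn's algorithm (break ties by smallest node id):
  initial in-degrees: [3, 1, 2, 3, 0, 1, 0]
  ready (indeg=0): [4, 6]
  pop 4: indeg[1]->0; indeg[3]->2; indeg[5]->0 | ready=[1, 5, 6] | order so far=[4]
  pop 1: indeg[0]->2 | ready=[5, 6] | order so far=[4, 1]
  pop 5: indeg[0]->1; indeg[2]->1; indeg[3]->1 | ready=[6] | order so far=[4, 1, 5]
  pop 6: indeg[2]->0; indeg[3]->0 | ready=[2, 3] | order so far=[4, 1, 5, 6]
  pop 2: no out-edges | ready=[3] | order so far=[4, 1, 5, 6, 2]
  pop 3: indeg[0]->0 | ready=[0] | order so far=[4, 1, 5, 6, 2, 3]
  pop 0: no out-edges | ready=[] | order so far=[4, 1, 5, 6, 2, 3, 0]
  Result: [4, 1, 5, 6, 2, 3, 0]

Answer: [4, 1, 5, 6, 2, 3, 0]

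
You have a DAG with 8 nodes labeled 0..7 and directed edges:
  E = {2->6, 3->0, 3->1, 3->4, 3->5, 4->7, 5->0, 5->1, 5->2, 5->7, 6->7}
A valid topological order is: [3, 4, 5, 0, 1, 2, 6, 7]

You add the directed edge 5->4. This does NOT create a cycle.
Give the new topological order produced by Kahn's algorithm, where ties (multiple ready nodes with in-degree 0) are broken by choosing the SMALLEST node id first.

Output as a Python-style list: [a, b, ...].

Old toposort: [3, 4, 5, 0, 1, 2, 6, 7]
Added edge: 5->4
Position of 5 (2) > position of 4 (1). Must reorder: 5 must now come before 4.
Run Kahn's algorithm (break ties by smallest node id):
  initial in-degrees: [2, 2, 1, 0, 2, 1, 1, 3]
  ready (indeg=0): [3]
  pop 3: indeg[0]->1; indeg[1]->1; indeg[4]->1; indeg[5]->0 | ready=[5] | order so far=[3]
  pop 5: indeg[0]->0; indeg[1]->0; indeg[2]->0; indeg[4]->0; indeg[7]->2 | ready=[0, 1, 2, 4] | order so far=[3, 5]
  pop 0: no out-edges | ready=[1, 2, 4] | order so far=[3, 5, 0]
  pop 1: no out-edges | ready=[2, 4] | order so far=[3, 5, 0, 1]
  pop 2: indeg[6]->0 | ready=[4, 6] | order so far=[3, 5, 0, 1, 2]
  pop 4: indeg[7]->1 | ready=[6] | order so far=[3, 5, 0, 1, 2, 4]
  pop 6: indeg[7]->0 | ready=[7] | order so far=[3, 5, 0, 1, 2, 4, 6]
  pop 7: no out-edges | ready=[] | order so far=[3, 5, 0, 1, 2, 4, 6, 7]
  Result: [3, 5, 0, 1, 2, 4, 6, 7]

Answer: [3, 5, 0, 1, 2, 4, 6, 7]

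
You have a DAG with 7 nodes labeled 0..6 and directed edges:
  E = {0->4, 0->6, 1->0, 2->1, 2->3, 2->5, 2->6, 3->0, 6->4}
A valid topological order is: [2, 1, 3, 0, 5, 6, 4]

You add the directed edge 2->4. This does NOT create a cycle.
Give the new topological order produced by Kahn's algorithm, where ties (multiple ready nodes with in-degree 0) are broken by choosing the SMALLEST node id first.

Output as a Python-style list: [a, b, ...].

Old toposort: [2, 1, 3, 0, 5, 6, 4]
Added edge: 2->4
Position of 2 (0) < position of 4 (6). Old order still valid.
Run Kahn's algorithm (break ties by smallest node id):
  initial in-degrees: [2, 1, 0, 1, 3, 1, 2]
  ready (indeg=0): [2]
  pop 2: indeg[1]->0; indeg[3]->0; indeg[4]->2; indeg[5]->0; indeg[6]->1 | ready=[1, 3, 5] | order so far=[2]
  pop 1: indeg[0]->1 | ready=[3, 5] | order so far=[2, 1]
  pop 3: indeg[0]->0 | ready=[0, 5] | order so far=[2, 1, 3]
  pop 0: indeg[4]->1; indeg[6]->0 | ready=[5, 6] | order so far=[2, 1, 3, 0]
  pop 5: no out-edges | ready=[6] | order so far=[2, 1, 3, 0, 5]
  pop 6: indeg[4]->0 | ready=[4] | order so far=[2, 1, 3, 0, 5, 6]
  pop 4: no out-edges | ready=[] | order so far=[2, 1, 3, 0, 5, 6, 4]
  Result: [2, 1, 3, 0, 5, 6, 4]

Answer: [2, 1, 3, 0, 5, 6, 4]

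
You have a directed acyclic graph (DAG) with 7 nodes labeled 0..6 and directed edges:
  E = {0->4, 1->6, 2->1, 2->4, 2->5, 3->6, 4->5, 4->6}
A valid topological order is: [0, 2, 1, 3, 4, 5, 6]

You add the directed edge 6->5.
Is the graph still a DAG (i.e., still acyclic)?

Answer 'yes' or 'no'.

Given toposort: [0, 2, 1, 3, 4, 5, 6]
Position of 6: index 6; position of 5: index 5
New edge 6->5: backward (u after v in old order)
Backward edge: old toposort is now invalid. Check if this creates a cycle.
Does 5 already reach 6? Reachable from 5: [5]. NO -> still a DAG (reorder needed).
Still a DAG? yes

Answer: yes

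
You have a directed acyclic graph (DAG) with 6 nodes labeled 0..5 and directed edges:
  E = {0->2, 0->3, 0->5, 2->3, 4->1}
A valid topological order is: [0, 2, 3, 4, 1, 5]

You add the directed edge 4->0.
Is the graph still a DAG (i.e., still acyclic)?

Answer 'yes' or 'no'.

Given toposort: [0, 2, 3, 4, 1, 5]
Position of 4: index 3; position of 0: index 0
New edge 4->0: backward (u after v in old order)
Backward edge: old toposort is now invalid. Check if this creates a cycle.
Does 0 already reach 4? Reachable from 0: [0, 2, 3, 5]. NO -> still a DAG (reorder needed).
Still a DAG? yes

Answer: yes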